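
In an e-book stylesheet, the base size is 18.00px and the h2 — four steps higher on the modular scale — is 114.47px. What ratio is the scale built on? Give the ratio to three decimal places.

The ratio satisfies 18.00 × r⁴ = 114.47, so r = (114.47 / 18.00)^(1/4).
r = 6.3594^(1/4) ≈ 1.5880

1.588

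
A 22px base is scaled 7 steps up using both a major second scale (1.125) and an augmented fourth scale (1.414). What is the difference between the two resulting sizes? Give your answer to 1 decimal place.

198.5px

Major second: 22.0 × 1.125⁷ = 50.175px
Augmented fourth: 22.0 × 1.414⁷ = 248.639px
Difference: 248.639 − 50.175 = 198.464px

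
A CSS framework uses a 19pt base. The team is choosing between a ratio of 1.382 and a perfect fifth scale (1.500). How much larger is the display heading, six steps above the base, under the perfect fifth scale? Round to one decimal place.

At 1.382: 19.0 × 1.382⁶ = 132.374pt
Perfect fifth: 19.0 × 1.500⁶ = 216.422pt
Difference: 216.422 − 132.374 = 84.048pt

84.0pt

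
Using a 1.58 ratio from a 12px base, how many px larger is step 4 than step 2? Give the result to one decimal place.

44.8px

Step 2: 12.0 × 1.58² = 29.957px
Step 4: 12.0 × 1.58⁴ = 74.784px
Difference: 74.784 − 29.957 = 44.827px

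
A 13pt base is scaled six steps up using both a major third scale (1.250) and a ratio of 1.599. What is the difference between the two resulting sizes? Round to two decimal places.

167.70pt

Major third: 13.0 × 1.250⁶ = 49.5911pt
At 1.599: 13.0 × 1.599⁶ = 217.2872pt
Difference: 217.2872 − 49.5911 = 167.6961pt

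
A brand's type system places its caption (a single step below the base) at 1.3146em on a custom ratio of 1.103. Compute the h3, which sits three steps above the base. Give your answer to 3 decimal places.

1.946em

1.3146 × 1.103⁴ = 1.3146 × 1.48014 ≈ 1.946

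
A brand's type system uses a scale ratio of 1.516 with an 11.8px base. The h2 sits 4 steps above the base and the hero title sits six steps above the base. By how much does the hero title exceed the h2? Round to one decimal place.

80.9px

Step 4: 11.8 × 1.516⁴ = 62.327px
Step 6: 11.8 × 1.516⁶ = 143.244px
Difference: 143.244 − 62.327 = 80.917px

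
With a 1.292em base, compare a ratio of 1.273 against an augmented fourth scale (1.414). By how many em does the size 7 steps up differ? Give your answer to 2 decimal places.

7.60em

At 1.273: 1.292 × 1.273⁷ = 6.9994em
Augmented fourth: 1.292 × 1.414⁷ = 14.6019em
Difference: 14.6019 − 6.9994 = 7.6025em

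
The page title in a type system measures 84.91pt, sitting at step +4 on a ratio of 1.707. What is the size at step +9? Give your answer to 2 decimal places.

1230.63pt

84.91 × 1.707⁵ = 84.91 × 14.49331 ≈ 1230.627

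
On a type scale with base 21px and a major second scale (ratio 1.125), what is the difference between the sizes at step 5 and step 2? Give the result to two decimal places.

Step 2: 21.0 × 1.125² = 26.5781px
Step 5: 21.0 × 1.125⁵ = 37.8427px
Difference: 37.8427 − 26.5781 = 11.2646px

11.26px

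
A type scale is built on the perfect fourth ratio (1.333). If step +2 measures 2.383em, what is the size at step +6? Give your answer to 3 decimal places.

2.383 × 1.333⁴ = 2.383 × 3.15733 ≈ 7.524

7.524em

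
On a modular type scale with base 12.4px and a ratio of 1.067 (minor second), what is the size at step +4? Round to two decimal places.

Every step multiplies by the scale ratio.
12.4 × 1.067⁴ = 12.4 × 1.29616 ≈ 16.07

16.07px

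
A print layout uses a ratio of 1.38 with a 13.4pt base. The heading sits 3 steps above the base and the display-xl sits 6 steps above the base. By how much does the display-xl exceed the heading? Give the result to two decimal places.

57.33pt

Step 3: 13.4 × 1.38³ = 35.2162pt
Step 6: 13.4 × 1.38⁶ = 92.5506pt
Difference: 92.5506 − 35.2162 = 57.3344pt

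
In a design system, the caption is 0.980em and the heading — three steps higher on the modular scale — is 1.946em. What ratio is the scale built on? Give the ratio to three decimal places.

The ratio satisfies 0.980 × r³ = 1.946, so r = (1.946 / 0.980)^(1/3).
r = 1.9857^(1/3) ≈ 1.2569

1.257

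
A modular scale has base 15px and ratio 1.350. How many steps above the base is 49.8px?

4

1.350ⁿ = 49.8 / 15 = 3.3200
n = ln(3.3200) / ln(1.350) = 1.2000 / 0.3001 ≈ 4.00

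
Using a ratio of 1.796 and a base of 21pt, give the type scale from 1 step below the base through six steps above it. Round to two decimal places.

Step -1: 21.0 ÷ 1.796 = 11.69
Step 0: 21pt
Step 1: 21.0 × 1.796 = 37.72
Step 2: 21.0 × 1.796² = 67.74
Step 3: 21.0 × 1.796³ = 121.66
Step 4: 21.0 × 1.796⁴ = 218.50
Step 5: 21.0 × 1.796⁵ = 392.42
Step 6: 21.0 × 1.796⁶ = 704.79

11.69pt, 21.00pt, 37.72pt, 67.74pt, 121.66pt, 218.50pt, 392.42pt, 704.79pt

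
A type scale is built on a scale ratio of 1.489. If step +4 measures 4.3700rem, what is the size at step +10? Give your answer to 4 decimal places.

4.3700 × 1.489⁶ = 4.3700 × 10.89854 ≈ 47.6266

47.6266rem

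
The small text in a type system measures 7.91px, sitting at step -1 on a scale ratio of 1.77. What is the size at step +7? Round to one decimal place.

762.0px

7.91 × 1.77⁸ = 7.91 × 96.33545 ≈ 762.013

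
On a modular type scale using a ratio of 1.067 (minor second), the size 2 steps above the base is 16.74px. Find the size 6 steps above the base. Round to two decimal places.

16.74 × 1.067⁴ = 16.74 × 1.29616 ≈ 21.698

21.70px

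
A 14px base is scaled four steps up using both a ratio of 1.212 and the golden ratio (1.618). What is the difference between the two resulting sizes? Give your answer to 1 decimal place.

65.7px

At 1.212: 14.0 × 1.212⁴ = 30.209px
Golden ratio: 14.0 × 1.618⁴ = 95.949px
Difference: 95.949 − 30.209 = 65.740px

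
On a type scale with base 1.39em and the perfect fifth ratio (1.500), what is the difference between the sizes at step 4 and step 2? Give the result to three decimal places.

3.909em

Step 2: 1.39 × 1.500² = 3.12750em
Step 4: 1.39 × 1.500⁴ = 7.03687em
Difference: 7.03687 − 3.12750 = 3.90937em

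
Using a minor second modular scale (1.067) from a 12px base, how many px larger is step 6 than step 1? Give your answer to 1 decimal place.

4.9px

Step 1: 12.0 × 1.067 = 12.804px
Step 6: 12.0 × 1.067⁶ = 17.708px
Difference: 17.708 − 12.804 = 4.904px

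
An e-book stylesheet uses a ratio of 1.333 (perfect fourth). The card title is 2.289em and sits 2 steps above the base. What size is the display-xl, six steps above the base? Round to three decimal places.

7.227em

Moving from step +2 to step +6 is 4 steps up, so multiply by r⁴.
2.289 × 1.333⁴ = 2.289 × 3.15733 ≈ 7.227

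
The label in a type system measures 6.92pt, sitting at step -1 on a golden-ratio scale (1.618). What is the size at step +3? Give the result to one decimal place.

6.92 × 1.618⁴ = 6.92 × 6.85353 ≈ 47.426

47.4pt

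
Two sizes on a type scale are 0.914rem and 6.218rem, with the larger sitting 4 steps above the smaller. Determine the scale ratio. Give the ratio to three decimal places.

1.615

The ratio satisfies 0.914 × r⁴ = 6.218, so r = (6.218 / 0.914)^(1/4).
r = 6.8031^(1/4) ≈ 1.6150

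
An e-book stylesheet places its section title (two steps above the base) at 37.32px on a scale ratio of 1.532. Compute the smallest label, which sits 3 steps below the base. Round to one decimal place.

4.4px

Moving from step +2 to step -3 is 5 steps down, so divide by r⁵.
37.32 ÷ 1.532⁵ = 37.32 ÷ 8.43906 ≈ 4.422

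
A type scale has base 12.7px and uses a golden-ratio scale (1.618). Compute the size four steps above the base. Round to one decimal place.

Each step on a modular scale multiplies by the ratio, so the size n steps from the base is base × ratioⁿ.
12.7 × 1.618⁴ = 12.7 × 6.85353 ≈ 87.04

87.0px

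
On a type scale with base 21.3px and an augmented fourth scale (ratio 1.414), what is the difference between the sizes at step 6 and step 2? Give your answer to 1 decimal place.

Step 2: 21.3 × 1.414² = 42.587px
Step 6: 21.3 × 1.414⁶ = 170.246px
Difference: 170.246 − 42.587 = 127.659px

127.7px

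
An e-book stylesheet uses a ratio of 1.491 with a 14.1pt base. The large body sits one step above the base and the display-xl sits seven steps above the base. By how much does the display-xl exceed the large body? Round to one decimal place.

210.0pt

Step 1: 14.1 × 1.491 = 21.023pt
Step 7: 14.1 × 1.491⁷ = 230.974pt
Difference: 230.974 − 21.023 = 209.951pt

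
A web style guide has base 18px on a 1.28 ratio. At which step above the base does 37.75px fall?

1.28ⁿ = 37.75 / 18 = 2.0972
n = ln(2.0972) / ln(1.28) = 0.7406 / 0.2469 ≈ 3.00

3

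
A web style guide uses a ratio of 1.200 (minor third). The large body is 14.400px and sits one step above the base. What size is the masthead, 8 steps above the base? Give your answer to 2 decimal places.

Moving from step +1 to step +8 is 7 steps up, so multiply by r⁷.
14.400 × 1.200⁷ = 14.400 × 3.58318 ≈ 51.598

51.60px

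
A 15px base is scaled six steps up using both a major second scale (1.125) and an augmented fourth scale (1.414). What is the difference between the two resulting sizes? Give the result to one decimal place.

Major second: 15.0 × 1.125⁶ = 30.409px
Augmented fourth: 15.0 × 1.414⁶ = 119.891px
Difference: 119.891 − 30.409 = 89.482px

89.5px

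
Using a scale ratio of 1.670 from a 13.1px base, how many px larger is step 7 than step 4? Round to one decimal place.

Step 4: 13.1 × 1.670⁴ = 101.891px
Step 7: 13.1 × 1.670⁷ = 474.555px
Difference: 474.555 − 101.891 = 372.664px

372.7px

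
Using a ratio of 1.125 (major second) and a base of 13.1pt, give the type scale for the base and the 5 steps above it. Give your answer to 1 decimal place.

13.1pt, 14.7pt, 16.6pt, 18.7pt, 21.0pt, 23.6pt

Step 0: 13.1pt
Step 1: 13.1 × 1.125 = 14.7
Step 2: 13.1 × 1.125² = 16.6
Step 3: 13.1 × 1.125³ = 18.7
Step 4: 13.1 × 1.125⁴ = 21.0
Step 5: 13.1 × 1.125⁵ = 23.6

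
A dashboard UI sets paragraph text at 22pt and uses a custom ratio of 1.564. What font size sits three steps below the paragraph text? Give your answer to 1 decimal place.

5.8pt

A modular type scale is a geometric sequence: sizeₙ = base × rⁿ.
22.0 ÷ 1.564³ = 22.0 ÷ 3.82569 ≈ 5.75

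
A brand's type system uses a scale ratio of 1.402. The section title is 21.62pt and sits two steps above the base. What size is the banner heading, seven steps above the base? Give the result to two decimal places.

21.62 × 1.402⁵ = 21.62 × 5.41677 ≈ 117.110

117.11pt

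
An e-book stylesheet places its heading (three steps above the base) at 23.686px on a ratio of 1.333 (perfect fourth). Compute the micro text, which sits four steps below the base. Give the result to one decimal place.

23.686 ÷ 1.333⁷ = 23.686 ÷ 7.47844 ≈ 3.167

3.2px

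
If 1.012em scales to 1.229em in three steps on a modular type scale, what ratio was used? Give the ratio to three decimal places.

r³ = 1.229 / 1.012, so r = (1.229/1.012)^(1/3).
r = 1.2144^(1/3) ≈ 1.0669

1.067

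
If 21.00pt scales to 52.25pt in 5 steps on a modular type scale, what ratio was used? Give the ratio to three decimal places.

1.200

The ratio satisfies 21.00 × r⁵ = 52.25, so r = (52.25 / 21.00)^(1/5).
r = 2.4881^(1/5) ≈ 1.2000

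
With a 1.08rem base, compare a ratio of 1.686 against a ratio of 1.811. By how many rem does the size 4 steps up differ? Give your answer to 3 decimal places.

2.890rem

At 1.686: 1.08 × 1.686⁴ = 8.72678rem
At 1.811: 1.08 × 1.811⁴ = 11.61710rem
Difference: 11.61710 − 8.72678 = 2.89032rem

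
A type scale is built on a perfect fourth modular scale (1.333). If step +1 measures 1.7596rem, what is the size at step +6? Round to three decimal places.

1.7596 × 1.333⁵ = 1.7596 × 4.20873 ≈ 7.406

7.406rem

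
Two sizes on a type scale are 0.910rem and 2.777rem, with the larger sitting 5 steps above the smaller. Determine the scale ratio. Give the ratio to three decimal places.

r⁵ = 2.777 / 0.910, so r = (2.777/0.910)^(1/5).
r = 3.0516^(1/5) ≈ 1.2500

1.250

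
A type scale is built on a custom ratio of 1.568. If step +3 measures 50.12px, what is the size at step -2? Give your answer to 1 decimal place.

5.3px

Moving from step +3 to step -2 is 5 steps down, so divide by r⁵.
50.12 ÷ 1.568⁵ = 50.12 ÷ 9.47830 ≈ 5.288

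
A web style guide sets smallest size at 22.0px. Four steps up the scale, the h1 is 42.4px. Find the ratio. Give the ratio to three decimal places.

1.178

r⁴ = 42.4 / 22.0, so r = (42.4/22.0)^(1/4).
r = 1.9273^(1/4) ≈ 1.1782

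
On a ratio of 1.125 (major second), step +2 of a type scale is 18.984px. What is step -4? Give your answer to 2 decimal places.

The gap is -4 − (2) = -6 steps, so the factor is 1.125^-6.
18.984 ÷ 1.125⁶ = 18.984 ÷ 2.02729 ≈ 9.364

9.36px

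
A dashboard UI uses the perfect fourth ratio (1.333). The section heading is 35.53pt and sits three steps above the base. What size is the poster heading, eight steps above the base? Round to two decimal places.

149.54pt

35.53 × 1.333⁵ = 35.53 × 4.20873 ≈ 149.536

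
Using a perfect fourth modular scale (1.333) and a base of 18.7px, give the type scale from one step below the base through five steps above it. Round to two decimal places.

14.03px, 18.70px, 24.93px, 33.23px, 44.29px, 59.04px, 78.70px

Step -1: 18.7 ÷ 1.333 = 14.03
Step 0: 18.7px
Step 1: 18.7 × 1.333 = 24.93
Step 2: 18.7 × 1.333² = 33.23
Step 3: 18.7 × 1.333³ = 44.29
Step 4: 18.7 × 1.333⁴ = 59.04
Step 5: 18.7 × 1.333⁵ = 78.70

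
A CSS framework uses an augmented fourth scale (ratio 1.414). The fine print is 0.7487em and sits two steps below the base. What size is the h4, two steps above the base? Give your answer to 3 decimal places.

0.7487 × 1.414⁴ = 0.7487 × 3.99758 ≈ 2.993

2.993em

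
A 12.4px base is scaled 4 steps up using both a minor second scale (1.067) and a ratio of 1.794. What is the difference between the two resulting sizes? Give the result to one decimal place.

Minor second: 12.4 × 1.067⁴ = 16.072px
At 1.794: 12.4 × 1.794⁴ = 128.443px
Difference: 128.443 − 16.072 = 112.371px

112.4px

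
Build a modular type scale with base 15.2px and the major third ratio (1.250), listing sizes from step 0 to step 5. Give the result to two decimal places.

Step 0: 15.2px
Step 1: 15.2 × 1.250 = 19.00
Step 2: 15.2 × 1.250² = 23.75
Step 3: 15.2 × 1.250³ = 29.69
Step 4: 15.2 × 1.250⁴ = 37.11
Step 5: 15.2 × 1.250⁵ = 46.39

15.20px, 19.00px, 23.75px, 29.69px, 37.11px, 46.39px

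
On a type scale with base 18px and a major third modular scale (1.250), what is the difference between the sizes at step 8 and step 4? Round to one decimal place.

63.3px

Step 4: 18.0 × 1.250⁴ = 43.945px
Step 8: 18.0 × 1.250⁸ = 107.288px
Difference: 107.288 − 43.945 = 63.343px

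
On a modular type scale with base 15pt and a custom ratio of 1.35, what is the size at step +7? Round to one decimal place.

15.0 × 1.35⁷ = 15.0 × 8.17215 ≈ 122.58

122.6pt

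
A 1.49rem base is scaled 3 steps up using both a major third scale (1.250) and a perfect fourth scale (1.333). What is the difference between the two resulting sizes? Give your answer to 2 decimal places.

Major third: 1.49 × 1.250³ = 2.9102rem
Perfect fourth: 1.49 × 1.333³ = 3.5292rem
Difference: 3.5292 − 2.9102 = 0.6190rem

0.62rem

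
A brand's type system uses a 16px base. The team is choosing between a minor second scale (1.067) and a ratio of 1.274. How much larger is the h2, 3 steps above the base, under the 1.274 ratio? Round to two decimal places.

13.65px

Minor second: 16.0 × 1.067³ = 19.4363px
At 1.274: 16.0 × 1.274³ = 33.0848px
Difference: 33.0848 − 19.4363 = 13.6485px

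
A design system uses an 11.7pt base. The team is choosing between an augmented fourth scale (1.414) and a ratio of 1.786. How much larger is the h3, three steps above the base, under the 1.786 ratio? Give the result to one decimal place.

Augmented fourth: 11.7 × 1.414³ = 33.078pt
At 1.786: 11.7 × 1.786³ = 66.655pt
Difference: 66.655 − 33.078 = 33.577pt

33.6pt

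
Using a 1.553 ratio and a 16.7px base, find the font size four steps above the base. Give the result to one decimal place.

97.1px

A modular type scale is a geometric sequence: sizeₙ = base × rⁿ.
16.7 × 1.553⁴ = 16.7 × 5.81682 ≈ 97.14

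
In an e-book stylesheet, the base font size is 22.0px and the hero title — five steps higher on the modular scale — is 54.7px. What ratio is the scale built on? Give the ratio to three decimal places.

1.200

The ratio satisfies 22.0 × r⁵ = 54.7, so r = (54.7 / 22.0)^(1/5).
r = 2.4864^(1/5) ≈ 1.1998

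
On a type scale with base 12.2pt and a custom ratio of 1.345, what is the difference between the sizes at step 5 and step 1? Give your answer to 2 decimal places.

37.29pt

Step 1: 12.2 × 1.345 = 16.4090pt
Step 5: 12.2 × 1.345⁵ = 53.6996pt
Difference: 53.6996 − 16.4090 = 37.2906pt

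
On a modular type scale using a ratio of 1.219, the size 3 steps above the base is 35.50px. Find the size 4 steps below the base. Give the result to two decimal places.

35.50 ÷ 1.219⁷ = 35.50 ÷ 3.99969 ≈ 8.876

8.88px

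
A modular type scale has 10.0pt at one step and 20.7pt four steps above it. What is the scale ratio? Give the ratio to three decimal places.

The ratio satisfies 10.0 × r⁴ = 20.7, so r = (20.7 / 10.0)^(1/4).
r = 2.0700^(1/4) ≈ 1.1995

1.199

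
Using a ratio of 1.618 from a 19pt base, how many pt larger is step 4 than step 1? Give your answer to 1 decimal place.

99.5pt

Step 1: 19.0 × 1.618 = 30.742pt
Step 4: 19.0 × 1.618⁴ = 130.217pt
Difference: 130.217 − 30.742 = 99.475pt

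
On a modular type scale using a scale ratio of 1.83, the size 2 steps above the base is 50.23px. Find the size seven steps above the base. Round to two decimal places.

50.23 × 1.83⁵ = 50.23 × 20.52369 ≈ 1030.905

1030.90px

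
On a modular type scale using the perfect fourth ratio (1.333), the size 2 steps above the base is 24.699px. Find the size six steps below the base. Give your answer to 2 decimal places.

2.48px

24.699 ÷ 1.333⁸ = 24.699 ÷ 9.96876 ≈ 2.478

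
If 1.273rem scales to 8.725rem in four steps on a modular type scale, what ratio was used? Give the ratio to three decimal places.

1.618

r⁴ = 8.725 / 1.273, so r = (8.725/1.273)^(1/4).
r = 6.8539^(1/4) ≈ 1.6180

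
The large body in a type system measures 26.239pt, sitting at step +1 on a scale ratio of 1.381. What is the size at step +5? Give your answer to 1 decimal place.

26.239 × 1.381⁴ = 26.239 × 3.63726 ≈ 95.438

95.4pt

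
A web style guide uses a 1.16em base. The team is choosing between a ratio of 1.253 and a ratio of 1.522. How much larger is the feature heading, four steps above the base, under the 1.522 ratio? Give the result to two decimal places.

At 1.253: 1.16 × 1.253⁴ = 2.8593em
At 1.522: 1.16 × 1.522⁴ = 6.2247em
Difference: 6.2247 − 2.8593 = 3.3654em

3.37em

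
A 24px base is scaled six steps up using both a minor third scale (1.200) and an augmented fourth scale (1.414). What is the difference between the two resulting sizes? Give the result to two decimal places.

Minor third: 24.0 × 1.200⁶ = 71.6636px
Augmented fourth: 24.0 × 1.414⁶ = 191.8261px
Difference: 191.8261 − 71.6636 = 120.1625px

120.16px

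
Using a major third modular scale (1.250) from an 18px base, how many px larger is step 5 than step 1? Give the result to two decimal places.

Step 1: 18.0 × 1.250 = 22.5000px
Step 5: 18.0 × 1.250⁵ = 54.9316px
Difference: 54.9316 − 22.5000 = 32.4316px

32.43px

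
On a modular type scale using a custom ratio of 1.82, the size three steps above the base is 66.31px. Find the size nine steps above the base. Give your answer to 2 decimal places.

66.31 × 1.82⁶ = 66.31 × 36.34363 ≈ 2409.946

2409.95px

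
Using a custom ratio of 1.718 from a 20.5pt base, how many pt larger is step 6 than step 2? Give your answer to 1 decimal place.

466.6pt

Step 2: 20.5 × 1.718² = 60.506pt
Step 6: 20.5 × 1.718⁶ = 527.100pt
Difference: 527.100 − 60.506 = 466.594pt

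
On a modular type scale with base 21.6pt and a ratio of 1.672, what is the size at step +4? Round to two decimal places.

168.81pt

21.6 × 1.672⁴ = 21.6 × 7.81529 ≈ 168.81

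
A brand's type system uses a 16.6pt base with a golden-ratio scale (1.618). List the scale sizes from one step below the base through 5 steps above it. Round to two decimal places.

Step -1: 16.6 ÷ 1.618 = 10.26
Step 0: 16.6pt
Step 1: 16.6 × 1.618 = 26.86
Step 2: 16.6 × 1.618² = 43.46
Step 3: 16.6 × 1.618³ = 70.31
Step 4: 16.6 × 1.618⁴ = 113.77
Step 5: 16.6 × 1.618⁵ = 184.08

10.26pt, 16.60pt, 26.86pt, 43.46pt, 70.31pt, 113.77pt, 184.08pt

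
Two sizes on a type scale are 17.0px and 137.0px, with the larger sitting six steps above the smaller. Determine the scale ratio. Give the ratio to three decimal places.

1.416

The ratio satisfies 17.0 × r⁶ = 137.0, so r = (137.0 / 17.0)^(1/6).
r = 8.0588^(1/6) ≈ 1.4159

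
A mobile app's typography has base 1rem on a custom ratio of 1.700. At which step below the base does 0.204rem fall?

3

1.700ⁿ = 1 / 0.204 = 4.9020
n = ln(4.9020) / ln(1.700) = 1.5896 / 0.5306 ≈ 3.00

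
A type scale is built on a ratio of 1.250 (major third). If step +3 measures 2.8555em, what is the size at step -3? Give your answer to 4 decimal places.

0.7486em

2.8555 ÷ 1.250⁶ = 2.8555 ÷ 3.81470 ≈ 0.7486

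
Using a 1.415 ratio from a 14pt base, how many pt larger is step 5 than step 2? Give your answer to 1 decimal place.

51.4pt

Step 2: 14.0 × 1.415² = 28.031pt
Step 5: 14.0 × 1.415⁵ = 79.416pt
Difference: 79.416 − 28.031 = 51.385pt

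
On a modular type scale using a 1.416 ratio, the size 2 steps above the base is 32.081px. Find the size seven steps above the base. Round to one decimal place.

32.081 × 1.416⁵ = 32.081 × 5.69267 ≈ 182.627

182.6px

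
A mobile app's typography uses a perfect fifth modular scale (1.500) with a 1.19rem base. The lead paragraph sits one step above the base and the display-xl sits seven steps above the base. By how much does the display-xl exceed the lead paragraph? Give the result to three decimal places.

Step 1: 1.19 × 1.500 = 1.78500rem
Step 7: 1.19 × 1.500⁷ = 20.33227rem
Difference: 20.33227 − 1.78500 = 18.54727rem

18.547rem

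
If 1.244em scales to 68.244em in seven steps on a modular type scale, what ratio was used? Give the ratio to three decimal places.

1.772

The ratio satisfies 1.244 × r⁷ = 68.244, so r = (68.244 / 1.244)^(1/7).
r = 54.8585^(1/7) ≈ 1.7720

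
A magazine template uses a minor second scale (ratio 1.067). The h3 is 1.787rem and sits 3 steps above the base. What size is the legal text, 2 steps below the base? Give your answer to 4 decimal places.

1.787 ÷ 1.067⁵ = 1.787 ÷ 1.38300 ≈ 1.2921

1.2921rem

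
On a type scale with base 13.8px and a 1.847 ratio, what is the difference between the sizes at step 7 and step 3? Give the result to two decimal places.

Step 3: 13.8 × 1.847³ = 86.9520px
Step 7: 13.8 × 1.847⁷ = 1011.9227px
Difference: 1011.9227 − 86.9520 = 924.9707px

924.97px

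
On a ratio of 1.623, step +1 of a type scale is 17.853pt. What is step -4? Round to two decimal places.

The gap is -4 − (1) = -5 steps, so the factor is 1.623^-5.
17.853 ÷ 1.623⁵ = 17.853 ÷ 11.26141 ≈ 1.585

1.59pt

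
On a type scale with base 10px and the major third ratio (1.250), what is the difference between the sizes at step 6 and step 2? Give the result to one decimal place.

22.5px

Step 2: 10.0 × 1.250² = 15.625px
Step 6: 10.0 × 1.250⁶ = 38.147px
Difference: 38.147 − 15.625 = 22.522px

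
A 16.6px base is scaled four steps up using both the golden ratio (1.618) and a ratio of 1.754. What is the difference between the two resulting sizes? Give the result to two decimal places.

43.35px

Golden ratio: 16.6 × 1.618⁴ = 113.7685px
At 1.754: 16.6 × 1.754⁴ = 157.1182px
Difference: 157.1182 − 113.7685 = 43.3497px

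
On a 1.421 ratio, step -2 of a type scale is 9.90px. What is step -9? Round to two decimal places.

9.90 ÷ 1.421⁷ = 9.90 ÷ 11.69926 ≈ 0.846

0.85px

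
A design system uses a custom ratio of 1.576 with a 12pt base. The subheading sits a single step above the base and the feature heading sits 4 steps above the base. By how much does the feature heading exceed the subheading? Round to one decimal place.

55.1pt

Step 1: 12.0 × 1.576 = 18.912pt
Step 4: 12.0 × 1.576⁴ = 74.030pt
Difference: 74.030 − 18.912 = 55.118pt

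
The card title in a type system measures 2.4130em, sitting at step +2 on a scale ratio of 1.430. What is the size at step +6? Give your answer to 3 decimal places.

The gap is 6 − (2) = 4 steps, so the factor is 1.430^4.
2.4130 × 1.430⁴ = 2.4130 × 4.18162 ≈ 10.090

10.090em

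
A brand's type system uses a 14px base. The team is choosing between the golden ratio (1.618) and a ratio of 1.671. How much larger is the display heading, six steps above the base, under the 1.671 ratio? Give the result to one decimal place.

Golden ratio: 14.0 × 1.618⁶ = 251.188px
At 1.671: 14.0 × 1.671⁶ = 304.780px
Difference: 304.780 − 251.188 = 53.592px

53.6px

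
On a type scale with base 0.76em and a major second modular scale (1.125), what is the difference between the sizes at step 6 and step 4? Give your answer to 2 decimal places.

Step 4: 0.76 × 1.125⁴ = 1.2174em
Step 6: 0.76 × 1.125⁶ = 1.5407em
Difference: 1.5407 − 1.2174 = 0.3233em

0.32em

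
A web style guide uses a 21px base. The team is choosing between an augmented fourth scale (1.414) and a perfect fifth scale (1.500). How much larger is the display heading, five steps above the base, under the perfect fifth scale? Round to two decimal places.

Augmented fourth: 21.0 × 1.414⁵ = 118.7043px
Perfect fifth: 21.0 × 1.500⁵ = 159.4688px
Difference: 159.4688 − 118.7043 = 40.7645px

40.76px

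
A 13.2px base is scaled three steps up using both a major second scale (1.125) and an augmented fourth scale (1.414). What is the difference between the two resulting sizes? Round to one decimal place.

Major second: 13.2 × 1.125³ = 18.795px
Augmented fourth: 13.2 × 1.414³ = 37.318px
Difference: 37.318 − 18.795 = 18.523px

18.5px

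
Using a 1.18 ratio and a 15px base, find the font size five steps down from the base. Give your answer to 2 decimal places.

6.56px

Every step multiplies by the scale ratio.
15.0 ÷ 1.18⁵ = 15.0 ÷ 2.28776 ≈ 6.56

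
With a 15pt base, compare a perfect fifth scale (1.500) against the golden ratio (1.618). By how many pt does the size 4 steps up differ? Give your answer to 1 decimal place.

Perfect fifth: 15.0 × 1.500⁴ = 75.938pt
Golden ratio: 15.0 × 1.618⁴ = 102.803pt
Difference: 102.803 − 75.938 = 26.865pt

26.9pt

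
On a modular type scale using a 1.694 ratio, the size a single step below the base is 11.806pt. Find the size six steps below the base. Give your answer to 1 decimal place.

0.8pt

11.806 ÷ 1.694⁵ = 11.806 ÷ 13.94977 ≈ 0.846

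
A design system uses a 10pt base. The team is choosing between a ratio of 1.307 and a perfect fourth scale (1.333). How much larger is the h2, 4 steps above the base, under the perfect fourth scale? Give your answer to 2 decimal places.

At 1.307: 10.0 × 1.307⁴ = 29.1811pt
Perfect fourth: 10.0 × 1.333⁴ = 31.5733pt
Difference: 31.5733 − 29.1811 = 2.3922pt

2.39pt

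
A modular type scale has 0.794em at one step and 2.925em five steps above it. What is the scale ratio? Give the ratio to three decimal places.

1.298

The ratio satisfies 0.794 × r⁵ = 2.925, so r = (2.925 / 0.794)^(1/5).
r = 3.6839^(1/5) ≈ 1.2980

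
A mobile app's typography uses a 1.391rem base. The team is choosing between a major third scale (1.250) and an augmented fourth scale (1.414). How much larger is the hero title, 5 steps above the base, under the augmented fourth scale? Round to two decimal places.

Major third: 1.391 × 1.250⁵ = 4.2450rem
Augmented fourth: 1.391 × 1.414⁵ = 7.8627rem
Difference: 7.8627 − 4.2450 = 3.6177rem

3.62rem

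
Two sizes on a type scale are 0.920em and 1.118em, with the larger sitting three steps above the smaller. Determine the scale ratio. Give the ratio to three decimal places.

1.067

r³ = 1.118 / 0.920, so r = (1.118/0.920)^(1/3).
r = 1.2152^(1/3) ≈ 1.0671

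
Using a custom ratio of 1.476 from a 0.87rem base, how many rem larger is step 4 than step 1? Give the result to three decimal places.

Step 1: 0.87 × 1.476 = 1.28412rem
Step 4: 0.87 × 1.476⁴ = 4.12919rem
Difference: 4.12919 − 1.28412 = 2.84507rem

2.845rem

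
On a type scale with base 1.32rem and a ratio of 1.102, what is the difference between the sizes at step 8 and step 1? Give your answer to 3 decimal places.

Step 1: 1.32 × 1.102 = 1.45464rem
Step 8: 1.32 × 1.102⁸ = 2.87096rem
Difference: 2.87096 − 1.45464 = 1.41632rem

1.416rem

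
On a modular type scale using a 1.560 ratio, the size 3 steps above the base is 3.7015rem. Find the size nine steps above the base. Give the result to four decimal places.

3.7015 × 1.560⁶ = 3.7015 × 14.41277 ≈ 53.3489

53.3489rem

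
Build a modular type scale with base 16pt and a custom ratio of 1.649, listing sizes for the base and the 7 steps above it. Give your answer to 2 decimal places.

Step 0: 16pt
Step 1: 16.0 × 1.649 = 26.38
Step 2: 16.0 × 1.649² = 43.51
Step 3: 16.0 × 1.649³ = 71.74
Step 4: 16.0 × 1.649⁴ = 118.30
Step 5: 16.0 × 1.649⁵ = 195.08
Step 6: 16.0 × 1.649⁶ = 321.69
Step 7: 16.0 × 1.649⁷ = 530.47

16.00pt, 26.38pt, 43.51pt, 71.74pt, 118.30pt, 195.08pt, 321.69pt, 530.47pt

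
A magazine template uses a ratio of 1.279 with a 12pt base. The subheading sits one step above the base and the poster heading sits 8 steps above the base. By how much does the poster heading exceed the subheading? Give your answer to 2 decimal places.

70.58pt

Step 1: 12.0 × 1.279 = 15.3480pt
Step 8: 12.0 × 1.279⁸ = 85.9302pt
Difference: 85.9302 − 15.3480 = 70.5822pt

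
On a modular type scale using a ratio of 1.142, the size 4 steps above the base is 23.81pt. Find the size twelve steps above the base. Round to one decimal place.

68.9pt

23.81 × 1.142⁸ = 23.81 × 2.89287 ≈ 68.879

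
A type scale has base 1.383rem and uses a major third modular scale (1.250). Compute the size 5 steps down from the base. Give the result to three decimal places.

1.383 ÷ 1.250⁵ = 1.383 ÷ 3.05176 ≈ 0.453

0.453rem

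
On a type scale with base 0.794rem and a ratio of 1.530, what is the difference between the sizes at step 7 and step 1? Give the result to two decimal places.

Step 1: 0.794 × 1.530 = 1.2148rem
Step 7: 0.794 × 1.530⁷ = 15.5833rem
Difference: 15.5833 − 1.2148 = 14.3685rem

14.37rem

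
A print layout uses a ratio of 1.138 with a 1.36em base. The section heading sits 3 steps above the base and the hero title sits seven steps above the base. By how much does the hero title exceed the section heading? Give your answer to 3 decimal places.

1.357em

Step 3: 1.36 × 1.138³ = 2.00431em
Step 7: 1.36 × 1.138⁷ = 3.36151em
Difference: 3.36151 − 2.00431 = 1.35720em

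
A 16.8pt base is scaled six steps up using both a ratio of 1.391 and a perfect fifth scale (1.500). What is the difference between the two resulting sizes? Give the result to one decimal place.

At 1.391: 16.8 × 1.391⁶ = 121.695pt
Perfect fifth: 16.8 × 1.500⁶ = 191.363pt
Difference: 191.363 − 121.695 = 69.668pt

69.7pt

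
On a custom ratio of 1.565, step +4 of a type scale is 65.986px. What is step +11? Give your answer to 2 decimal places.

65.986 × 1.565⁷ = 65.986 × 22.99325 ≈ 1517.233

1517.23px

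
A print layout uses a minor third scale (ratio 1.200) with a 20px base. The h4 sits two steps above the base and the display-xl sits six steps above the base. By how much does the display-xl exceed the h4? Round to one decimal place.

30.9px

Step 2: 20.0 × 1.200² = 28.800px
Step 6: 20.0 × 1.200⁶ = 59.720px
Difference: 59.720 − 28.800 = 30.920px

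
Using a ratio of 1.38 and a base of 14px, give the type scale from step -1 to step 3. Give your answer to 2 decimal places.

10.14px, 14.00px, 19.32px, 26.66px, 36.79px

Step -1: 14.0 ÷ 1.38 = 10.14
Step 0: 14px
Step 1: 14.0 × 1.38 = 19.32
Step 2: 14.0 × 1.38² = 26.66
Step 3: 14.0 × 1.38³ = 36.79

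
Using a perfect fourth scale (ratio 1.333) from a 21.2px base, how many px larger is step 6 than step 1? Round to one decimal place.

90.7px

Step 1: 21.2 × 1.333 = 28.260px
Step 6: 21.2 × 1.333⁶ = 118.937px
Difference: 118.937 − 28.260 = 90.677px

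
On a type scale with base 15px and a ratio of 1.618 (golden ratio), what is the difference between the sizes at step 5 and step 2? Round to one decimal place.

127.1px

Step 2: 15.0 × 1.618² = 39.269px
Step 5: 15.0 × 1.618⁵ = 166.335px
Difference: 166.335 − 39.269 = 127.066px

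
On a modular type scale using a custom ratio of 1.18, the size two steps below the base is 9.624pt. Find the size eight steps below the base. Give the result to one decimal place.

Moving from step -2 to step -8 is 6 steps down, so divide by r⁶.
9.624 ÷ 1.18⁶ = 9.624 ÷ 2.69955 ≈ 3.565

3.6pt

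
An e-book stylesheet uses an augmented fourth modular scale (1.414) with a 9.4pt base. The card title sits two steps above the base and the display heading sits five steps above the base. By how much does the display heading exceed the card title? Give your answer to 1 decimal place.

34.3pt

Step 2: 9.4 × 1.414² = 18.794pt
Step 5: 9.4 × 1.414⁵ = 53.134pt
Difference: 53.134 − 18.794 = 34.340pt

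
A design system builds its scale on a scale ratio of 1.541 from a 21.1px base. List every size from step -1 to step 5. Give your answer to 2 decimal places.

13.69px, 21.10px, 32.52px, 50.11px, 77.21px, 118.99px, 183.36px

Step -1: 21.1 ÷ 1.541 = 13.69
Step 0: 21.1px
Step 1: 21.1 × 1.541 = 32.52
Step 2: 21.1 × 1.541² = 50.11
Step 3: 21.1 × 1.541³ = 77.21
Step 4: 21.1 × 1.541⁴ = 118.99
Step 5: 21.1 × 1.541⁵ = 183.36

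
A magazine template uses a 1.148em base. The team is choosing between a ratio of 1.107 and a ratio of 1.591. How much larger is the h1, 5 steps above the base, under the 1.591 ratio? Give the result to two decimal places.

At 1.107: 1.148 × 1.107⁵ = 1.9084em
At 1.591: 1.148 × 1.591⁵ = 11.7029em
Difference: 11.7029 − 1.9084 = 9.7945em

9.79em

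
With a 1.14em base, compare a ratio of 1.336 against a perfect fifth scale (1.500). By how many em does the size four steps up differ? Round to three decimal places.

At 1.336: 1.14 × 1.336⁴ = 3.63187em
Perfect fifth: 1.14 × 1.500⁴ = 5.77125em
Difference: 5.77125 − 3.63187 = 2.13938em

2.139em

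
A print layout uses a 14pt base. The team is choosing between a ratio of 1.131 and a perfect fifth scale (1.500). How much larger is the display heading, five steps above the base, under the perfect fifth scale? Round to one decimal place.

At 1.131: 14.0 × 1.131⁵ = 25.908pt
Perfect fifth: 14.0 × 1.500⁵ = 106.312pt
Difference: 106.312 − 25.908 = 80.404pt

80.4pt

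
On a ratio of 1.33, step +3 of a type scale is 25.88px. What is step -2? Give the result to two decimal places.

The gap is -2 − (3) = -5 steps, so the factor is 1.33^-5.
25.88 ÷ 1.33⁵ = 25.88 ÷ 4.16158 ≈ 6.219

6.22px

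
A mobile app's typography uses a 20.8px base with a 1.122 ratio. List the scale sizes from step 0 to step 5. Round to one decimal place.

Step 0: 20.8px
Step 1: 20.8 × 1.122 = 23.3
Step 2: 20.8 × 1.122² = 26.2
Step 3: 20.8 × 1.122³ = 29.4
Step 4: 20.8 × 1.122⁴ = 33.0
Step 5: 20.8 × 1.122⁵ = 37.0

20.8px, 23.3px, 26.2px, 29.4px, 33.0px, 37.0px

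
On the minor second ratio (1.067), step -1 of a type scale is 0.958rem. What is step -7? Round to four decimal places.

0.6492rem

Moving from step -1 to step -7 is 6 steps down, so divide by r⁶.
0.958 ÷ 1.067⁶ = 0.958 ÷ 1.47566 ≈ 0.6492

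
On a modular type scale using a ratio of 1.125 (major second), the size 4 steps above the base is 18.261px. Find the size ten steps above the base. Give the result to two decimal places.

18.261 × 1.125⁶ = 18.261 × 2.02729 ≈ 37.020

37.02px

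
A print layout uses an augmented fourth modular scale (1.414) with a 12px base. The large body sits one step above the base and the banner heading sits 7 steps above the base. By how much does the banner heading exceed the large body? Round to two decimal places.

Step 1: 12.0 × 1.414 = 16.9680px
Step 7: 12.0 × 1.414⁷ = 135.6211px
Difference: 135.6211 − 16.9680 = 118.6531px

118.65px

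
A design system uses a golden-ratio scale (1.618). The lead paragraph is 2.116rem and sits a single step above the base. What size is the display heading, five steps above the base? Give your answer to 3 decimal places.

2.116 × 1.618⁴ = 2.116 × 6.85353 ≈ 14.502

14.502rem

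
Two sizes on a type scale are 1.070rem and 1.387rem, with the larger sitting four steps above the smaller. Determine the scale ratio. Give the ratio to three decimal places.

1.067

r⁴ = 1.387 / 1.070, so r = (1.387/1.070)^(1/4).
r = 1.2963^(1/4) ≈ 1.0670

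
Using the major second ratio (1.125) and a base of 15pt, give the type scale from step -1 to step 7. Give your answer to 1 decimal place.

13.3pt, 15.0pt, 16.9pt, 19.0pt, 21.4pt, 24.0pt, 27.0pt, 30.4pt, 34.2pt

Step -1: 15.0 ÷ 1.125 = 13.3
Step 0: 15pt
Step 1: 15.0 × 1.125 = 16.9
Step 2: 15.0 × 1.125² = 19.0
Step 3: 15.0 × 1.125³ = 21.4
Step 4: 15.0 × 1.125⁴ = 24.0
Step 5: 15.0 × 1.125⁵ = 27.0
Step 6: 15.0 × 1.125⁶ = 30.4
Step 7: 15.0 × 1.125⁷ = 34.2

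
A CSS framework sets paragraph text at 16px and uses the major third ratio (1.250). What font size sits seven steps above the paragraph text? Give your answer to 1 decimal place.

Every step multiplies by the scale ratio.
16.0 × 1.250⁷ = 16.0 × 4.76837 ≈ 76.29

76.3px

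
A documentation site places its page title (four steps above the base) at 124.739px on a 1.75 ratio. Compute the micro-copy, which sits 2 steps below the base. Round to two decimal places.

4.34px

124.739 ÷ 1.75⁶ = 124.739 ÷ 28.72290 ≈ 4.343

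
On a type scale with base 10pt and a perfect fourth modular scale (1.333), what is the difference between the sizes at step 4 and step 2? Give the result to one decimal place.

Step 2: 10.0 × 1.333² = 17.769pt
Step 4: 10.0 × 1.333⁴ = 31.573pt
Difference: 31.573 − 17.769 = 13.804pt

13.8pt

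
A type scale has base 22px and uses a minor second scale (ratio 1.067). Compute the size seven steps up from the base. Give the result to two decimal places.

Every step multiplies by the scale ratio.
22.0 × 1.067⁷ = 22.0 × 1.57453 ≈ 34.64

34.64px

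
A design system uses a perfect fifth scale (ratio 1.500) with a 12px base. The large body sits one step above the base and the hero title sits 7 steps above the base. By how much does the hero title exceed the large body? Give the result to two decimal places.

187.03px

Step 1: 12.0 × 1.500 = 18.0000px
Step 7: 12.0 × 1.500⁷ = 205.0312px
Difference: 205.0312 − 18.0000 = 187.0312px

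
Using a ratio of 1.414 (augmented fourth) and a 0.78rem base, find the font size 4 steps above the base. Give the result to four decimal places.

3.1181rem

0.78 × 1.414⁴ = 0.78 × 3.99758 ≈ 3.1181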